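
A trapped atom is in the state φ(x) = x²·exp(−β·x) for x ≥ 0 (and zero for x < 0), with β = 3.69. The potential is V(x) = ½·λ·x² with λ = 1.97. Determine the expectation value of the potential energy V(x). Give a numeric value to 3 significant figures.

0.543

⟨V⟩ = ∫ V(x)·|φ|² dx / ∫|φ|² dx.
Every integrand reduces to terms xʲ·e^(−2βx) on [0, ∞); use ∫₀^∞ xʲ·e^(−2βx) dx = j!/(2β)^(j+1).
State is unnormalized: ∫|φ|² dx = 0.0010963, and ∫φ*·V(x)·φ dx = 0.00059480, so ⟨V⟩ = 0.00059480 / 0.0010963.
⟨V⟩ = 0.54256.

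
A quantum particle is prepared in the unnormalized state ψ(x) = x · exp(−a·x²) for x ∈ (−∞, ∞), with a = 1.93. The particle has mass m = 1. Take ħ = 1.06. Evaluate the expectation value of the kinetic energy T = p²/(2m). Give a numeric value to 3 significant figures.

T = −(ħ²/2m) d²/dx², so ⟨T⟩ = −(ħ²/2m) ∫ ψ*·ψ'' dx / ∫|ψ|² dx; with m = 1.
Expand each integrand as polynomial × e^(−2ax²) and use ∫x^(2j)·e^(−2ax²) dx = (2j−1)!!/(4a)^j · √(π/(2a)), odd powers → 0; here √(π/(2a)) = 0.90216. Differentiate with the product rule, d/dx e^(−ax²) = −2ax·e^(−ax²).
State is unnormalized: ∫|ψ|² dx = 0.11686, and ∫ψ*·(−ħ²/2m · ψ'') dx = 0.38012, so ⟨T⟩ = 0.38012 / 0.11686.
⟨T⟩ = 3.2528.

3.25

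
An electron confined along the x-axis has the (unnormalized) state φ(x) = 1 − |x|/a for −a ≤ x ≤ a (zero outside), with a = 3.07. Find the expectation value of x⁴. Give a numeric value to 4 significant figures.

⟨x⁴⟩ = ∫ x⁴·|φ|² dx / ∫|φ|² dx (integrals over the domain).
φ is even, so ∫ over [−a, a] = 2∫₀ᵃ with φ = 1 − x/a there: ∫₀ᵃ (1 − x/a)² dx = a/3, ∫₀ᵃ x²(1 − x/a)² dx = a³/30, ∫₀ᵃ x⁴(1 − x/a)² dx = a⁵/105.
State is unnormalized: ∫|φ|² dx = 2.0467, and ∫φ*·x⁴·φ dx = 5.1944, so ⟨x⁴⟩ = 5.1944 / 2.0467.
⟨x⁴⟩ = 2.5380.

2.538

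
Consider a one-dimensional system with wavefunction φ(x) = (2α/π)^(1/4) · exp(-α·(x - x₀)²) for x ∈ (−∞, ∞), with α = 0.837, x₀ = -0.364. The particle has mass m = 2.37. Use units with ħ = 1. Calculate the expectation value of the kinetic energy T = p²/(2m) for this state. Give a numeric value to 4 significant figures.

0.1766

T = −(ħ²/2m) d²/dx², so ⟨T⟩ = −(ħ²/2m) ∫ φ*·φ'' dx; with m = 2.37.
Gaussian moments (u = x − x₀): ∫u^(2j)·e^(−2αu²) du = (2j−1)!!/(4α)^j · √(π/(2α)), odd powers integrate to 0; here √(π/(2α)) = 1.3699. Derivatives: d/dx e^(−αu²) = −2αu·e^(−αu²), d²/dx² e^(−αu²) = (4α²u² − 2α)·e^(−αu²).
⟨T⟩ = 0.17658.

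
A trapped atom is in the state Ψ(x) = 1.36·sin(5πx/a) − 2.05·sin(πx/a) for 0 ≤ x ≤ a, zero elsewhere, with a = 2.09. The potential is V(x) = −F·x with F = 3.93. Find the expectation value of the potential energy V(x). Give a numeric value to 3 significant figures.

⟨V⟩ = ∫ V(x)·|Ψ|² dx / ∫|Ψ|² dx.
On 0 ≤ x ≤ a (j ≠ l): ∫sin²(jπx/a) dx = a/2, ∫sin(jπx/a)·sin(lπx/a) dx = 0; diagonal moments ∫x·sin²(jπx/a) dx = a²/4, ∫x²·sin²(jπx/a) dx = a³·(1/6 − 1/(4j²π²)); cross terms ∫x·sin(jπx/a)·sin(lπx/a) dx = 0 for j + l even and −4jla²/(π²(j² − l²)²) for j + l odd, ∫x²·sin(jπx/a)·sin(lπx/a) dx = (−1)^(j+l)·4jla³/(π²(j² − l²)²); higher powers the same way via product-to-sum and parts.
State is unnormalized: ∫|Ψ|² dx = 6.3244, and ∫Ψ*·V(x)·Ψ dx = -25.974, so ⟨V⟩ = -25.974 / 6.3244.
⟨V⟩ = -4.1069.

-4.11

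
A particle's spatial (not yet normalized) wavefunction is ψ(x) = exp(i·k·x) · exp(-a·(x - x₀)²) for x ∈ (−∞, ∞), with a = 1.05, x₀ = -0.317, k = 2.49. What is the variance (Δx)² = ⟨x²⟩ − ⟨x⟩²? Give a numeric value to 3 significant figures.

Compute ⟨x⟩ and ⟨x²⟩ separately, then (Δx)² = ⟨x²⟩ − ⟨x⟩².
Gaussian moments (u = x − x₀): ∫u^(2j)·e^(−2au²) du = (2j−1)!!/(4a)^j · √(π/(2a)), odd powers integrate to 0; here √(π/(2a)) = 1.2231.
Normalization: ∫|ψ|² dx = 1.2231.
⟨x⟩ = -0.31700 and ⟨x²⟩ = 0.33858.
(Δx)² = 0.33858 − (-0.31700)² = 0.23810.

0.238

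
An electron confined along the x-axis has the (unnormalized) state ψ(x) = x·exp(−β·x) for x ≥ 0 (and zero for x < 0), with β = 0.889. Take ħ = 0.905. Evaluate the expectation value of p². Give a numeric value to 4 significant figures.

0.6473

p² ψ = −ħ² d²ψ/dx²; ⟨p²⟩ = −ħ² ∫ ψ*·ψ'' dx / ∫|ψ|² dx.
Differentiate x·exp(−β·x) with the product rule; every integrand then reduces to terms xʲ·e^(−2βx) on [0, ∞), with ∫₀^∞ xʲ·e^(−2βx) dx = j!/(2β)^(j+1).
State is unnormalized: ∫|ψ|² dx = 0.35582, and ∫ψ*·(−ħ² ψ'') dx = 0.23032, so ⟨p²⟩ = 0.23032 / 0.35582.
⟨p²⟩ = 0.64729.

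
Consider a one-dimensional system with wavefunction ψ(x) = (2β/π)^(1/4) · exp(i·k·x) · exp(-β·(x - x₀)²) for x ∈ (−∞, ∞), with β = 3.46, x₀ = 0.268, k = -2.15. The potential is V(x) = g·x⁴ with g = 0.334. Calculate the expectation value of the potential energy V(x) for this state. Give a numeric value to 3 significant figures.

⟨V⟩ = ∫ V(x)·|ψ|² dx.
Gaussian moments (u = x − x₀): ∫u^(2j)·e^(−2βu²) du = (2j−1)!!/(4β)^j · √(π/(2β)), odd powers integrate to 0; here √(π/(2β)) = 0.67379.
⟨V⟩ = 0.017354.

0.0174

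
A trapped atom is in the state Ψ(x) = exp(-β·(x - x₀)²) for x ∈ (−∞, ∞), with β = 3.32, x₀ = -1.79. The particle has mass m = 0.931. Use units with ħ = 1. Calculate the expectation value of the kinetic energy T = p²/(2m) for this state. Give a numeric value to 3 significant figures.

T = −(ħ²/2m) d²/dx², so ⟨T⟩ = −(ħ²/2m) ∫ Ψ*·Ψ'' dx / ∫|Ψ|² dx; with m = 0.931.
Gaussian moments (u = x − x₀): ∫u^(2j)·e^(−2βu²) du = (2j−1)!!/(4β)^j · √(π/(2β)), odd powers integrate to 0; here √(π/(2β)) = 0.68785. Derivatives: d/dx e^(−βu²) = −2βu·e^(−βu²), d²/dx² e^(−βu²) = (4β²u² − 2β)·e^(−βu²).
State is unnormalized: ∫|Ψ|² dx = 0.68785, and ∫Ψ*·(−ħ²/2m · Ψ'') dx = 1.2264, so ⟨T⟩ = 1.2264 / 0.68785.
⟨T⟩ = 1.7830.

1.78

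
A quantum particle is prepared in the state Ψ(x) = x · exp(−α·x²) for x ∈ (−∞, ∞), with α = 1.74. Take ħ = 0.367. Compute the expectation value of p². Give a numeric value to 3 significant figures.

0.703

p² Ψ = −ħ² d²Ψ/dx²; ⟨p²⟩ = −ħ² ∫ Ψ*·Ψ'' dx / ∫|Ψ|² dx.
Expand each integrand as polynomial × e^(−2αx²) and use ∫x^(2j)·e^(−2αx²) dx = (2j−1)!!/(4α)^j · √(π/(2α)), odd powers → 0; here √(π/(2α)) = 0.95013. Differentiate with the product rule, d/dx e^(−αx²) = −2αx·e^(−αx²).
State is unnormalized: ∫|Ψ|² dx = 0.13651, and ∫Ψ*·(−ħ² Ψ'') dx = 0.095980, so ⟨p²⟩ = 0.095980 / 0.13651.
⟨p²⟩ = 0.70308.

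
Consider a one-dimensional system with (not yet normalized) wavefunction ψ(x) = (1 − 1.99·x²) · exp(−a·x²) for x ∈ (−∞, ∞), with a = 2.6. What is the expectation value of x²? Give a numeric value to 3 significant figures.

0.0530

⟨x²⟩ = ∫ x²·|ψ|² dx / ∫|ψ|² dx (integrals over the domain).
Expand each integrand as polynomial × e^(−2ax²) and use ∫x^(2j)·e^(−2ax²) dx = (2j−1)!!/(4a)^j · √(π/(2a)), odd powers → 0; here √(π/(2a)) = 0.77727.
State is unnormalized: ∫|ψ|² dx = 0.56519, and ∫ψ*·x²·ψ dx = 0.029979, so ⟨x²⟩ = 0.029979 / 0.56519.
⟨x²⟩ = 0.053042.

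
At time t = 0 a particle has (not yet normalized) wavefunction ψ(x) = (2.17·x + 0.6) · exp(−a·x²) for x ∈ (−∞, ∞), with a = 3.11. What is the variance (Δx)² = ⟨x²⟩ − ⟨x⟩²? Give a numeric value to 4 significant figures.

0.08245

Compute ⟨x⟩ and ⟨x²⟩ separately, then (Δx)² = ⟨x²⟩ − ⟨x⟩².
Expand each integrand as polynomial × e^(−2ax²) and use ∫x^(2j)·e^(−2ax²) dx = (2j−1)!!/(4a)^j · √(π/(2a)), odd powers → 0; here √(π/(2a)) = 0.71069.
Normalization: ∫|ψ|² dx = 0.52486.
⟨x⟩ = 0.28343 and ⟨x²⟩ = 0.16279.
(Δx)² = 0.16279 − (0.28343)² = 0.082453.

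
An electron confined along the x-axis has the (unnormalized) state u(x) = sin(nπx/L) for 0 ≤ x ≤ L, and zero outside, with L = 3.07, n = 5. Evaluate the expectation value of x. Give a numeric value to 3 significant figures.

1.54

⟨x⟩ = ∫ x·|u|² dx / ∫|u|² dx (integrals over the domain).
With sin²θ = (1 − cos2θ)/2 on 0 ≤ x ≤ L: ∫sin²(nπx/L) dx = L/2, ∫x·sin²(nπx/L) dx = L²/4, ∫x²·sin²(nπx/L) dx = L³·(1/6 − 1/(4n²π²)); higher powers xᵏ the same way, integrating xᵏ·cos(2nπx/L) by parts.
State is unnormalized: ∫|u|² dx = 1.5350, and ∫u*·x·u dx = 2.3562, so ⟨x⟩ = 2.3562 / 1.5350.
⟨x⟩ = 1.5350.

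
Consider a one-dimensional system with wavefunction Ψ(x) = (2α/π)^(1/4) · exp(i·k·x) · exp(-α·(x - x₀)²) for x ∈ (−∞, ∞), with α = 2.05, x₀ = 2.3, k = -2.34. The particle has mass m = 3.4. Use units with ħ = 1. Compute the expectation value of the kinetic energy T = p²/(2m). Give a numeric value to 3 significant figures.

T = −(ħ²/2m) d²/dx², so ⟨T⟩ = −(ħ²/2m) ∫ Ψ*·Ψ'' dx; with m = 3.4.
Gaussian moments (u = x − x₀): ∫u^(2j)·e^(−2αu²) du = (2j−1)!!/(4α)^j · √(π/(2α)), odd powers integrate to 0; here √(π/(2α)) = 0.87535. Derivatives: Ψ′ = (ik − 2αu)·Ψ, Ψ″ = ((ik − 2αu)² − 2α)·Ψ; the odd-in-u pieces drop out.
⟨T⟩ = 1.1067.

1.11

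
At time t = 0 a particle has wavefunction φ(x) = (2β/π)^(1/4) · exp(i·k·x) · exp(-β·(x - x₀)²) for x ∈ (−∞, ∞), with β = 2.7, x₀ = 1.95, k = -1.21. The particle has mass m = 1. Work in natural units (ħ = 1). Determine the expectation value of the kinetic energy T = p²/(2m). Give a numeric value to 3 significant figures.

2.08

T = −(ħ²/2m) d²/dx², so ⟨T⟩ = −(ħ²/2m) ∫ φ*·φ'' dx; with m = 1.
Gaussian moments (u = x − x₀): ∫u^(2j)·e^(−2βu²) du = (2j−1)!!/(4β)^j · √(π/(2β)), odd powers integrate to 0; here √(π/(2β)) = 0.76274. Derivatives: φ′ = (ik − 2βu)·φ, φ″ = ((ik − 2βu)² − 2β)·φ; the odd-in-u pieces drop out.
⟨T⟩ = 2.0821.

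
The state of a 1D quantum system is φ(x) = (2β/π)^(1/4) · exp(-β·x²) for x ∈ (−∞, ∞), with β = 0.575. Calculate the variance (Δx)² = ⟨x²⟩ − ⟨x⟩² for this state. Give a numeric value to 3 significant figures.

Compute ⟨x⟩ and ⟨x²⟩ separately, then (Δx)² = ⟨x²⟩ − ⟨x⟩².
Gaussian moments: ∫x^(2j)·e^(−2βx²) dx = (2j−1)!!/(4β)^j · √(π/(2β)), odd powers integrate to 0; here √(π/(2β)) = 1.6528.
⟨x⟩ = 0.0000 and ⟨x²⟩ = 0.43478.
(Δx)² = 0.43478 − (0.0000)² = 0.43478.

0.435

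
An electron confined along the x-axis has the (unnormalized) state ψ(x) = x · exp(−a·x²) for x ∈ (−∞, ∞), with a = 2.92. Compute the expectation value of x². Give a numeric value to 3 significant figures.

⟨x²⟩ = ∫ x²·|ψ|² dx / ∫|ψ|² dx (integrals over the domain).
Expand each integrand as polynomial × e^(−2ax²) and use ∫x^(2j)·e^(−2ax²) dx = (2j−1)!!/(4a)^j · √(π/(2a)), odd powers → 0; here √(π/(2a)) = 0.73345.
State is unnormalized: ∫|ψ|² dx = 0.062795, and ∫ψ*·x²·ψ dx = 0.016129, so ⟨x²⟩ = 0.016129 / 0.062795.
⟨x²⟩ = 0.25685.

0.257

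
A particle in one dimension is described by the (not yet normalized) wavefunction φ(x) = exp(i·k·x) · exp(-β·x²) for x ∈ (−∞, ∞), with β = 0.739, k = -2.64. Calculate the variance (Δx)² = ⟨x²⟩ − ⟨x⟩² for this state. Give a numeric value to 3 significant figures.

Compute ⟨x⟩ and ⟨x²⟩ separately, then (Δx)² = ⟨x²⟩ − ⟨x⟩².
Gaussian moments: ∫x^(2j)·e^(−2βx²) dx = (2j−1)!!/(4β)^j · √(π/(2β)), odd powers integrate to 0; here √(π/(2β)) = 1.4579.
Normalization: ∫|φ|² dx = 1.4579.
⟨x⟩ = 0.0000 and ⟨x²⟩ = 0.33829.
(Δx)² = 0.33829 − (0.0000)² = 0.33829.

0.338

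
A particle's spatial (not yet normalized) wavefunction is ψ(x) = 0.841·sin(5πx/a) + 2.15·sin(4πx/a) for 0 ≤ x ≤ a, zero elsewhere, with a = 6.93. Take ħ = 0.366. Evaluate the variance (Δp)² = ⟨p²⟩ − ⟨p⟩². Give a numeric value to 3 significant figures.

0.473

Compute ⟨p⟩ and ⟨p²⟩ separately; (Δp)² = ⟨p²⟩ − ⟨p⟩².
d²/dx² sin(jπx/a) = −(jπ/a)²·sin(jπx/a); on 0 ≤ x ≤ a, ∫sin²(jπx/a) dx = a/2 and ∫sin(jπx/a)·sin(lπx/a) dx = 0 for j ≠ l, so only diagonal terms survive in ∫|ψ|² and ∫ψ·ψ″; ∫ψ·ψ′ dx = [ψ²/2] between the walls = 0.
Normalization: ∫|ψ|² dx = 18.468.
⟨p⟩ = 0.0000 and ⟨p²⟩ = 0.47335.
(Δp)² = 0.47335 − (0.0000)² = 0.47335.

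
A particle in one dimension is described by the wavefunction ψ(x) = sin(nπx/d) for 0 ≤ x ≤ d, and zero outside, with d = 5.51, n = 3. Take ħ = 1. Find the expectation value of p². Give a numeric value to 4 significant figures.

2.926

p² ψ = −ħ² d²ψ/dx²; ⟨p²⟩ = −ħ² ∫ ψ*·ψ'' dx / ∫|ψ|² dx.
d/dx sin(nπx/d) = (nπ/d)·cos(nπx/d) and d²/dx² sin(nπx/d) = −(nπ/d)²·sin(nπx/d); on 0 ≤ x ≤ d, ∫sin²(nπx/d) dx = d/2 and ∫sin(nπx/d)·cos(nπx/d) dx = 0.
State is unnormalized: ∫|ψ|² dx = 2.7550, and ∫ψ*·(−ħ² ψ'') dx = 8.0605, so ⟨p²⟩ = 8.0605 / 2.7550.
⟨p²⟩ = 2.9258.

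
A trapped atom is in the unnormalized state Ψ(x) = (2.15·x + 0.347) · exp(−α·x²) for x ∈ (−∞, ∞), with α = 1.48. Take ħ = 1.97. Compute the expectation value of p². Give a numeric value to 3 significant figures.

p² Ψ = −ħ² d²Ψ/dx²; ⟨p²⟩ = −ħ² ∫ Ψ*·Ψ'' dx / ∫|Ψ|² dx.
Expand each integrand as polynomial × e^(−2αx²) and use ∫x^(2j)·e^(−2αx²) dx = (2j−1)!!/(4α)^j · √(π/(2α)), odd powers → 0; here √(π/(2α)) = 1.0302. Differentiate with the product rule, d/dx e^(−αx²) = −2αx·e^(−αx²).
State is unnormalized: ∫|Ψ|² dx = 0.92847, and ∫Ψ*·(−ħ² Ψ'') dx = 14.574, so ⟨p²⟩ = 14.574 / 0.92847.
⟨p²⟩ = 15.696.

15.7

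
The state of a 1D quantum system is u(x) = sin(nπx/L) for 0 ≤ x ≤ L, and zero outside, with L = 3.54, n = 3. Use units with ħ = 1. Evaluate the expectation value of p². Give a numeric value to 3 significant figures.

7.09

p² u = −ħ² d²u/dx²; ⟨p²⟩ = −ħ² ∫ u*·u'' dx / ∫|u|² dx.
d/dx sin(nπx/L) = (nπ/L)·cos(nπx/L) and d²/dx² sin(nπx/L) = −(nπ/L)²·sin(nπx/L); on 0 ≤ x ≤ L, ∫sin²(nπx/L) dx = L/2 and ∫sin(nπx/L)·cos(nπx/L) dx = 0.
State is unnormalized: ∫|u|² dx = 1.7700, and ∫u*·(−ħ² u'') dx = 12.546, so ⟨p²⟩ = 12.546 / 1.7700.
⟨p²⟩ = 7.0882.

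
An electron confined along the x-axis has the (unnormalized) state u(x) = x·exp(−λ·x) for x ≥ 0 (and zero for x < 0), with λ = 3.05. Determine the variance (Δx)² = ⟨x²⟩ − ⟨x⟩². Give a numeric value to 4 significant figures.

0.08062

Compute ⟨x⟩ and ⟨x²⟩ separately, then (Δx)² = ⟨x²⟩ − ⟨x⟩².
Every integrand reduces to terms xʲ·e^(−2λx) on [0, ∞); use ∫₀^∞ xʲ·e^(−2λx) dx = j!/(2λ)^(j+1).
Normalization: ∫|u|² dx = 0.0088113.
⟨x⟩ = 0.49180 and ⟨x²⟩ = 0.32249.
(Δx)² = 0.32249 − (0.49180)² = 0.080623.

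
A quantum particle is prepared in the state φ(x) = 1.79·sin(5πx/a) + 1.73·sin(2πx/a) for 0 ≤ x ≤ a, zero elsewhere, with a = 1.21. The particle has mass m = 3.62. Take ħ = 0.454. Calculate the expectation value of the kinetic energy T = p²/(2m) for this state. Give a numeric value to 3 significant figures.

2.85

T = −(ħ²/2m) d²/dx², so ⟨T⟩ = −(ħ²/2m) ∫ φ*·φ'' dx / ∫|φ|² dx; with m = 3.62.
d²/dx² sin(jπx/a) = −(jπ/a)²·sin(jπx/a); on 0 ≤ x ≤ a, ∫sin²(jπx/a) dx = a/2 and ∫sin(jπx/a)·sin(lπx/a) dx = 0 for j ≠ l, so only diagonal terms survive in ∫|φ|² and ∫φ·φ″; ∫φ·φ′ dx = [φ²/2] between the walls = 0.
State is unnormalized: ∫|φ|² dx = 3.7492, and ∫φ*·(−ħ²/2m · φ'') dx = 10.690, so ⟨T⟩ = 10.690 / 3.7492.
⟨T⟩ = 2.8514.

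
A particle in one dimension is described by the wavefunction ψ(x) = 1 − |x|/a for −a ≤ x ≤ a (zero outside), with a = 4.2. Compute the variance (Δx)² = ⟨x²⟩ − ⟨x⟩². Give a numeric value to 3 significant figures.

Compute ⟨x⟩ and ⟨x²⟩ separately, then (Δx)² = ⟨x²⟩ − ⟨x⟩².
ψ is even, so ∫ over [−a, a] = 2∫₀ᵃ with ψ = 1 − x/a there: ∫₀ᵃ (1 − x/a)² dx = a/3, ∫₀ᵃ x²(1 − x/a)² dx = a³/30, ∫₀ᵃ x⁴(1 − x/a)² dx = a⁵/105.
Normalization: ∫|ψ|² dx = 2.8000.
⟨x⟩ = 0.0000 and ⟨x²⟩ = 1.7640.
(Δx)² = 1.7640 − (0.0000)² = 1.7640.

1.76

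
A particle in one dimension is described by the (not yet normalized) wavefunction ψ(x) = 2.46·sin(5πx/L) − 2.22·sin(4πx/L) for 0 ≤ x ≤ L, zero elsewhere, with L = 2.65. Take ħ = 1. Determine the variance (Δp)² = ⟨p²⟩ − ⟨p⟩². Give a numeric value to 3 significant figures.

Compute ⟨p⟩ and ⟨p²⟩ separately; (Δp)² = ⟨p²⟩ − ⟨p⟩².
d²/dx² sin(jπx/L) = −(jπ/L)²·sin(jπx/L); on 0 ≤ x ≤ L, ∫sin²(jπx/L) dx = L/2 and ∫sin(jπx/L)·sin(lπx/L) dx = 0 for j ≠ l, so only diagonal terms survive in ∫|ψ|² and ∫ψ·ψ″; ∫ψ·ψ′ dx = [ψ²/2] between the walls = 0.
Normalization: ∫|ψ|² dx = 14.549.
⟨p⟩ = 0.0000 and ⟨p²⟩ = 29.458.
(Δp)² = 29.458 − (0.0000)² = 29.458.

29.5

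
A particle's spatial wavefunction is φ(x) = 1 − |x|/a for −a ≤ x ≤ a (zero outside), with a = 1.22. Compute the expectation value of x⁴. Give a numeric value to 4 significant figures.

⟨x⁴⟩ = ∫ x⁴·|φ|² dx / ∫|φ|² dx (integrals over the domain).
φ is even, so ∫ over [−a, a] = 2∫₀ᵃ with φ = 1 − x/a there: ∫₀ᵃ (1 − x/a)² dx = a/3, ∫₀ᵃ x²(1 − x/a)² dx = a³/30, ∫₀ᵃ x⁴(1 − x/a)² dx = a⁵/105.
State is unnormalized: ∫|φ|² dx = 0.81333, and ∫φ*·x⁴·φ dx = 0.051480, so ⟨x⁴⟩ = 0.051480 / 0.81333.
⟨x⁴⟩ = 0.063295.

0.06330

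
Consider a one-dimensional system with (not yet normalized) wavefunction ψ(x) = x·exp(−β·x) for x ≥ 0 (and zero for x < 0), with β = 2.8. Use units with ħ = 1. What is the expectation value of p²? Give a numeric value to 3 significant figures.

7.84

p² ψ = −ħ² d²ψ/dx²; ⟨p²⟩ = −ħ² ∫ ψ*·ψ'' dx / ∫|ψ|² dx.
Differentiate x·exp(−β·x) with the product rule; every integrand then reduces to terms xʲ·e^(−2βx) on [0, ∞), with ∫₀^∞ xʲ·e^(−2βx) dx = j!/(2β)^(j+1).
State is unnormalized: ∫|ψ|² dx = 0.011388, and ∫ψ*·(−ħ² ψ'') dx = 0.089286, so ⟨p²⟩ = 0.089286 / 0.011388.
⟨p²⟩ = 7.8400.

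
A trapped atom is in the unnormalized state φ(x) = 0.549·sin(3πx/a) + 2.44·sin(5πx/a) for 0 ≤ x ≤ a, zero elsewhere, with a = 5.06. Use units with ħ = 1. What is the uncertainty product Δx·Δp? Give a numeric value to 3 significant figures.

4.93

Δx = √(⟨x²⟩−⟨x⟩²), Δp = √(⟨p²⟩−⟨p⟩²).
On 0 ≤ x ≤ a (j ≠ l): ∫sin²(jπx/a) dx = a/2, ∫sin(jπx/a)·sin(lπx/a) dx = 0; diagonal moments ∫x·sin²(jπx/a) dx = a²/4, ∫x²·sin²(jπx/a) dx = a³·(1/6 − 1/(4j²π²)); cross terms ∫x·sin(jπx/a)·sin(lπx/a) dx = 0 for j + l even and −4jla²/(π²(j² − l²)²) for j + l odd, ∫x²·sin(jπx/a)·sin(lπx/a) dx = (−1)^(j+l)·4jla³/(π²(j² − l²)²); higher powers the same way via product-to-sum and parts. d²/dx² sin(jπx/a) = −(jπ/a)²·sin(jπx/a); on 0 ≤ x ≤ a, ∫sin²(jπx/a) dx = a/2 and ∫sin(jπx/a)·sin(lπx/a) dx = 0 for j ≠ l, so only diagonal terms survive in ∫|φ|² and ∫φ·φ″; ∫φ·φ′ dx = [φ²/2] between the walls = 0.
Normalization: ∫|φ|² dx = 15.825.
⟨x⟩ = 2.5300, ⟨x²⟩ = 8.9990 ⇒ Δx = 1.6119.
⟨p⟩ = 0.0000, ⟨p²⟩ = 9.3397 ⇒ Δp = 3.0561.
Δx·Δp = 4.9261.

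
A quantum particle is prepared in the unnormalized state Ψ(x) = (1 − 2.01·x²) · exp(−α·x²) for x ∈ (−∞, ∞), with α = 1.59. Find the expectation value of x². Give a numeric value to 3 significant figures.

0.142

⟨x²⟩ = ∫ x²·|Ψ|² dx / ∫|Ψ|² dx (integrals over the domain).
Expand each integrand as polynomial × e^(−2αx²) and use ∫x^(2j)·e^(−2αx²) dx = (2j−1)!!/(4α)^j · √(π/(2α)), odd powers → 0; here √(π/(2α)) = 0.99394.
State is unnormalized: ∫|Ψ|² dx = 0.66352, and ∫Ψ*·x²·Ψ dx = 0.094076, so ⟨x²⟩ = 0.094076 / 0.66352.
⟨x²⟩ = 0.14178.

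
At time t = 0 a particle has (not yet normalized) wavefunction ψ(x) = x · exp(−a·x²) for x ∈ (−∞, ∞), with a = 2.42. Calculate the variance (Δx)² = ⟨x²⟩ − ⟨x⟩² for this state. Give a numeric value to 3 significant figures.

Compute ⟨x⟩ and ⟨x²⟩ separately, then (Δx)² = ⟨x²⟩ − ⟨x⟩².
Expand each integrand as polynomial × e^(−2ax²) and use ∫x^(2j)·e^(−2ax²) dx = (2j−1)!!/(4a)^j · √(π/(2a)), odd powers → 0; here √(π/(2a)) = 0.80566.
Normalization: ∫|ψ|² dx = 0.083229.
⟨x⟩ = 0.0000 and ⟨x²⟩ = 0.30992.
(Δx)² = 0.30992 − (0.0000)² = 0.30992.

0.310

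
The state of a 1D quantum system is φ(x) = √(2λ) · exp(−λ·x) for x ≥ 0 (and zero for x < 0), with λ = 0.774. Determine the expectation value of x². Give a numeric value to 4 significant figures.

0.8346

⟨x²⟩ = ∫ x²·|φ|² dx (integrals over the domain).
Every integrand reduces to terms xʲ·e^(−2λx) on [0, ∞); use ∫₀^∞ xʲ·e^(−2λx) dx = j!/(2λ)^(j+1).
⟨x²⟩ = 0.83462.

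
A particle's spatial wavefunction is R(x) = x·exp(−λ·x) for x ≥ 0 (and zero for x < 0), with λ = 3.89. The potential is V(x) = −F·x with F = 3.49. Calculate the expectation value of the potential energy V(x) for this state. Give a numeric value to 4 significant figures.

-1.346

⟨V⟩ = ∫ V(x)·|R|² dx / ∫|R|² dx.
Every integrand reduces to terms xʲ·e^(−2λx) on [0, ∞); use ∫₀^∞ xʲ·e^(−2λx) dx = j!/(2λ)^(j+1).
State is unnormalized: ∫|R|² dx = 0.0042471, and ∫R*·V(x)·R dx = -0.0057156, so ⟨V⟩ = -0.0057156 / 0.0042471.
⟨V⟩ = -1.3458.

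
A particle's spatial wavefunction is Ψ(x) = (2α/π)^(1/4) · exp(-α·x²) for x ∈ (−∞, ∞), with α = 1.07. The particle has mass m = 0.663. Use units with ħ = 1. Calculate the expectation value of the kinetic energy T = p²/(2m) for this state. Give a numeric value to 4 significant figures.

T = −(ħ²/2m) d²/dx², so ⟨T⟩ = −(ħ²/2m) ∫ Ψ*·Ψ'' dx; with m = 0.663.
Gaussian moments: ∫x^(2j)·e^(−2αx²) dx = (2j−1)!!/(4α)^j · √(π/(2α)), odd powers integrate to 0; here √(π/(2α)) = 1.2116. Derivatives: d/dx e^(−αx²) = −2αx·e^(−αx²), d²/dx² e^(−αx²) = (4α²x² − 2α)·e^(−αx²).
⟨T⟩ = 0.80694.

0.8069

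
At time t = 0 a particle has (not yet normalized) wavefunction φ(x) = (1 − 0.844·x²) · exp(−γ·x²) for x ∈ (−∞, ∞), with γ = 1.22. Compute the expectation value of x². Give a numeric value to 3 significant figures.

0.113

⟨x²⟩ = ∫ x²·|φ|² dx / ∫|φ|² dx (integrals over the domain).
Expand each integrand as polynomial × e^(−2γx²) and use ∫x^(2j)·e^(−2γx²) dx = (2j−1)!!/(4γ)^j · √(π/(2γ)), odd powers → 0; here √(π/(2γ)) = 1.1347.
State is unnormalized: ∫|φ|² dx = 0.84403, and ∫φ*·x²·φ dx = 0.095560, so ⟨x²⟩ = 0.095560 / 0.84403.
⟨x²⟩ = 0.11322.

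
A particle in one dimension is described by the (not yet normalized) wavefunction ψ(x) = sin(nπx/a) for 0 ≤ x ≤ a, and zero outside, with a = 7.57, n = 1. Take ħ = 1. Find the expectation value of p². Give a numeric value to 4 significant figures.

p² ψ = −ħ² d²ψ/dx²; ⟨p²⟩ = −ħ² ∫ ψ*·ψ'' dx / ∫|ψ|² dx.
d/dx sin(nπx/a) = (nπ/a)·cos(nπx/a) and d²/dx² sin(nπx/a) = −(nπ/a)²·sin(nπx/a); on 0 ≤ x ≤ a, ∫sin²(nπx/a) dx = a/2 and ∫sin(nπx/a)·cos(nπx/a) dx = 0.
State is unnormalized: ∫|ψ|² dx = 3.7850, and ∫ψ*·(−ħ² ψ'') dx = 0.65189, so ⟨p²⟩ = 0.65189 / 3.7850.
⟨p²⟩ = 0.17223.

0.1722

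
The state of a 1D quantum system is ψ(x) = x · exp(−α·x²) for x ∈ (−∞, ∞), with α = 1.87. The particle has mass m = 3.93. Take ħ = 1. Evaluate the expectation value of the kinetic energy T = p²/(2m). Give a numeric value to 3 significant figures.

T = −(ħ²/2m) d²/dx², so ⟨T⟩ = −(ħ²/2m) ∫ ψ*·ψ'' dx / ∫|ψ|² dx; with m = 3.93.
Expand each integrand as polynomial × e^(−2αx²) and use ∫x^(2j)·e^(−2αx²) dx = (2j−1)!!/(4α)^j · √(π/(2α)), odd powers → 0; here √(π/(2α)) = 0.91651. Differentiate with the product rule, d/dx e^(−αx²) = −2αx·e^(−αx²).
State is unnormalized: ∫|ψ|² dx = 0.12253, and ∫ψ*·(−ħ²/2m · ψ'') dx = 0.087454, so ⟨T⟩ = 0.087454 / 0.12253.
⟨T⟩ = 0.71374.

0.714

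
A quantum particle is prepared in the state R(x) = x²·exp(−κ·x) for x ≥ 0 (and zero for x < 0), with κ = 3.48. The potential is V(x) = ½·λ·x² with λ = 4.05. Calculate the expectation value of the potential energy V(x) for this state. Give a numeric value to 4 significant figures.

1.254

⟨V⟩ = ∫ V(x)·|R|² dx / ∫|R|² dx.
Every integrand reduces to terms xʲ·e^(−2κx) on [0, ∞); use ∫₀^∞ xʲ·e^(−2κx) dx = j!/(2κ)^(j+1).
State is unnormalized: ∫|R|² dx = 0.0014695, and ∫R*·V(x)·R dx = 0.0018429, so ⟨V⟩ = 0.0018429 / 0.0014695.
⟨V⟩ = 1.2541.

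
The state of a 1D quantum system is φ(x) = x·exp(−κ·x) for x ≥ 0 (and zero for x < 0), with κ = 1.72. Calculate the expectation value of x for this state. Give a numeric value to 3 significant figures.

0.872

⟨x⟩ = ∫ x·|φ|² dx / ∫|φ|² dx (integrals over the domain).
Every integrand reduces to terms xʲ·e^(−2κx) on [0, ∞); use ∫₀^∞ xʲ·e^(−2κx) dx = j!/(2κ)^(j+1).
State is unnormalized: ∫|φ|² dx = 0.049131, and ∫φ*·x·φ dx = 0.042847, so ⟨x⟩ = 0.042847 / 0.049131.
⟨x⟩ = 0.87209.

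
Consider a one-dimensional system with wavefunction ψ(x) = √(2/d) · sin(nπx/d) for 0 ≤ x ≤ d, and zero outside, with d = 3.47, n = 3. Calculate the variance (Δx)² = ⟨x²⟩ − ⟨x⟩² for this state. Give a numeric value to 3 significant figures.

0.936

Compute ⟨x⟩ and ⟨x²⟩ separately, then (Δx)² = ⟨x²⟩ − ⟨x⟩².
With sin²θ = (1 − cos2θ)/2 on 0 ≤ x ≤ d: ∫sin²(nπx/d) dx = d/2, ∫x·sin²(nπx/d) dx = d²/4, ∫x²·sin²(nπx/d) dx = d³·(1/6 − 1/(4n²π²)); higher powers xᵏ the same way, integrating xᵏ·cos(2nπx/d) by parts.
⟨x⟩ = 1.7350 and ⟨x²⟩ = 3.9459.
(Δx)² = 3.9459 − (1.7350)² = 0.93563.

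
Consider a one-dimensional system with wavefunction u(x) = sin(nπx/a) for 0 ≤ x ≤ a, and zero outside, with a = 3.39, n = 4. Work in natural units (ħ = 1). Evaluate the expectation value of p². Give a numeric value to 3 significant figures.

13.7

p² u = −ħ² d²u/dx²; ⟨p²⟩ = −ħ² ∫ u*·u'' dx / ∫|u|² dx.
d/dx sin(nπx/a) = (nπ/a)·cos(nπx/a) and d²/dx² sin(nπx/a) = −(nπ/a)²·sin(nπx/a); on 0 ≤ x ≤ a, ∫sin²(nπx/a) dx = a/2 and ∫sin(nπx/a)·cos(nπx/a) dx = 0.
State is unnormalized: ∫|u|² dx = 1.6950, and ∫u*·(−ħ² u'') dx = 23.291, so ⟨p²⟩ = 23.291 / 1.6950.
⟨p²⟩ = 13.741.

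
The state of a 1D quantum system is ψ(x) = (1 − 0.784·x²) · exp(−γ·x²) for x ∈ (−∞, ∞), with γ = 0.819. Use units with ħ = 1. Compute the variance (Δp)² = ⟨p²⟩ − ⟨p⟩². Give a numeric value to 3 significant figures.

2.22

Compute ⟨p⟩ and ⟨p²⟩ separately; (Δp)² = ⟨p²⟩ − ⟨p⟩².
Expand each integrand as polynomial × e^(−2γx²) and use ∫x^(2j)·e^(−2γx²) dx = (2j−1)!!/(4γ)^j · √(π/(2γ)), odd powers → 0; here √(π/(2γ)) = 1.3849. Differentiate with the product rule, d/dx e^(−γx²) = −2γx·e^(−γx²).
Normalization: ∫|ψ|² dx = 0.95999.
⟨p⟩ = 0.0000 and ⟨p²⟩ = 2.2207.
(Δp)² = 2.2207 − (0.0000)² = 2.2207.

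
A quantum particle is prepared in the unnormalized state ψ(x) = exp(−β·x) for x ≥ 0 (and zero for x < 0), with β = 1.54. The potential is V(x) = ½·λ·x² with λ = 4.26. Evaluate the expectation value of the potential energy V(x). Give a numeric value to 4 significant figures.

⟨V⟩ = ∫ V(x)·|ψ|² dx / ∫|ψ|² dx.
Every integrand reduces to terms xʲ·e^(−2βx) on [0, ∞); use ∫₀^∞ xʲ·e^(−2βx) dx = j!/(2β)^(j+1).
State is unnormalized: ∫|ψ|² dx = 0.32468, and ∫ψ*·V(x)·ψ dx = 0.14580, so ⟨V⟩ = 0.14580 / 0.32468.
⟨V⟩ = 0.44906.

0.4491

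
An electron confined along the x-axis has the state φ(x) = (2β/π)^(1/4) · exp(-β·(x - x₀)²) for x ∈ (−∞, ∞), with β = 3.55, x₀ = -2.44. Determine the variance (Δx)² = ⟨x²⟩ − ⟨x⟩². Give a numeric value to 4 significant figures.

Compute ⟨x⟩ and ⟨x²⟩ separately, then (Δx)² = ⟨x²⟩ − ⟨x⟩².
Gaussian moments (u = x − x₀): ∫u^(2j)·e^(−2βu²) du = (2j−1)!!/(4β)^j · √(π/(2β)), odd powers integrate to 0; here √(π/(2β)) = 0.66519.
⟨x⟩ = -2.4400 and ⟨x²⟩ = 6.0240.
(Δx)² = 6.0240 − (-2.4400)² = 0.070423.

0.07042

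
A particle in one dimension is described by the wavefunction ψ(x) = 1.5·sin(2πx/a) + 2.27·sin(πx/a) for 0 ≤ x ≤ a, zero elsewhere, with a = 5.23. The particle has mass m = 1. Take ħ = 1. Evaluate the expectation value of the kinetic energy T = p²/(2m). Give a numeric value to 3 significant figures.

T = −(ħ²/2m) d²/dx², so ⟨T⟩ = −(ħ²/2m) ∫ ψ*·ψ'' dx / ∫|ψ|² dx; with m = 1.
d²/dx² sin(jπx/a) = −(jπ/a)²·sin(jπx/a); on 0 ≤ x ≤ a, ∫sin²(jπx/a) dx = a/2 and ∫sin(jπx/a)·sin(lπx/a) dx = 0 for j ≠ l, so only diagonal terms survive in ∫|ψ|² and ∫ψ·ψ″; ∫ψ·ψ′ dx = [ψ²/2] between the walls = 0.
State is unnormalized: ∫|ψ|² dx = 19.359, and ∫ψ*·(−ħ²/2m · ψ'') dx = 6.6770, so ⟨T⟩ = 6.6770 / 19.359.
⟨T⟩ = 0.34491.

0.345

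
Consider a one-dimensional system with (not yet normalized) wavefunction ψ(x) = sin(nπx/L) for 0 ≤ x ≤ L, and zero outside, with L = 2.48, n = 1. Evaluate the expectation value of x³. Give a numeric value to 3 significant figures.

2.65

⟨x³⟩ = ∫ x³·|ψ|² dx / ∫|ψ|² dx (integrals over the domain).
With sin²θ = (1 − cos2θ)/2 on 0 ≤ x ≤ L: ∫sin²(nπx/L) dx = L/2, ∫x·sin²(nπx/L) dx = L²/4, ∫x²·sin²(nπx/L) dx = L³·(1/6 − 1/(4n²π²)); higher powers xᵏ the same way, integrating xᵏ·cos(2nπx/L) by parts.
State is unnormalized: ∫|ψ|² dx = 1.2400, and ∫ψ*·x³·ψ dx = 3.2912, so ⟨x³⟩ = 3.2912 / 1.2400.
⟨x³⟩ = 2.6542.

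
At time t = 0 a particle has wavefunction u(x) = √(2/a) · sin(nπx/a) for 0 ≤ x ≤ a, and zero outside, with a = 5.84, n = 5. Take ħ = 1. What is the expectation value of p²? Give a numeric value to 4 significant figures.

p² u = −ħ² d²u/dx²; ⟨p²⟩ = −ħ² ∫ u*·u'' dx.
d/dx sin(nπx/a) = (nπ/a)·cos(nπx/a) and d²/dx² sin(nπx/a) = −(nπ/a)²·sin(nπx/a); on 0 ≤ x ≤ a, ∫sin²(nπx/a) dx = a/2 and ∫sin(nπx/a)·cos(nπx/a) dx = 0.
⟨p²⟩ = 7.2346.

7.235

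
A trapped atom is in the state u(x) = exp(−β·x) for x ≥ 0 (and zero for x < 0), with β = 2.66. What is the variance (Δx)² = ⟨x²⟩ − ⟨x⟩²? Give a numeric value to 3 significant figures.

0.0353

Compute ⟨x⟩ and ⟨x²⟩ separately, then (Δx)² = ⟨x²⟩ − ⟨x⟩².
Every integrand reduces to terms xʲ·e^(−2βx) on [0, ∞); use ∫₀^∞ xʲ·e^(−2βx) dx = j!/(2β)^(j+1).
Normalization: ∫|u|² dx = 0.18797.
⟨x⟩ = 0.18797 and ⟨x²⟩ = 0.070665.
(Δx)² = 0.070665 − (0.18797)² = 0.035333.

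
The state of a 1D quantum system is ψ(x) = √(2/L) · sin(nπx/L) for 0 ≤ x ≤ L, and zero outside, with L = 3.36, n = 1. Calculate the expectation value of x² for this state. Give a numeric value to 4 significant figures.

⟨x²⟩ = ∫ x²·|ψ|² dx (integrals over the domain).
With sin²θ = (1 − cos2θ)/2 on 0 ≤ x ≤ L: ∫sin²(nπx/L) dx = L/2, ∫x·sin²(nπx/L) dx = L²/4, ∫x²·sin²(nπx/L) dx = L³·(1/6 − 1/(4n²π²)); higher powers xᵏ the same way, integrating xᵏ·cos(2nπx/L) by parts.
⟨x²⟩ = 3.1913.

3.191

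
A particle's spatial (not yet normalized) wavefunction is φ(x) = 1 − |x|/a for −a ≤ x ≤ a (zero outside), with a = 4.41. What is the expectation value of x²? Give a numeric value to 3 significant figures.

⟨x²⟩ = ∫ x²·|φ|² dx / ∫|φ|² dx (integrals over the domain).
φ is even, so ∫ over [−a, a] = 2∫₀ᵃ with φ = 1 − x/a there: ∫₀ᵃ (1 − x/a)² dx = a/3, ∫₀ᵃ x²(1 − x/a)² dx = a³/30, ∫₀ᵃ x⁴(1 − x/a)² dx = a⁵/105.
State is unnormalized: ∫|φ|² dx = 2.9400, and ∫φ*·x²·φ dx = 5.7177, so ⟨x²⟩ = 5.7177 / 2.9400.
⟨x²⟩ = 1.9448.

1.94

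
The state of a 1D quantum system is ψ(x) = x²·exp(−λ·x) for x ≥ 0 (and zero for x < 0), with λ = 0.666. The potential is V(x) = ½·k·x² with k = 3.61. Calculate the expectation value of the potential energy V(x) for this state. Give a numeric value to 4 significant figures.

⟨V⟩ = ∫ V(x)·|ψ|² dx / ∫|ψ|² dx.
Every integrand reduces to terms xʲ·e^(−2λx) on [0, ∞); use ∫₀^∞ xʲ·e^(−2λx) dx = j!/(2λ)^(j+1).
State is unnormalized: ∫|ψ|² dx = 5.7239, and ∫ψ*·V(x)·ψ dx = 174.69, so ⟨V⟩ = 174.69 / 5.7239.
⟨V⟩ = 30.520.

30.52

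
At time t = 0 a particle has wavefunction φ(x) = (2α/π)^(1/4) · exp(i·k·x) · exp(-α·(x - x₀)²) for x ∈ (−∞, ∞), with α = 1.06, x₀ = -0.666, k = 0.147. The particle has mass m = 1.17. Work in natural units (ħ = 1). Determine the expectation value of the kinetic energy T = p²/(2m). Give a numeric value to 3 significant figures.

T = −(ħ²/2m) d²/dx², so ⟨T⟩ = −(ħ²/2m) ∫ φ*·φ'' dx; with m = 1.17.
Gaussian moments (u = x − x₀): ∫u^(2j)·e^(−2αu²) du = (2j−1)!!/(4α)^j · √(π/(2α)), odd powers integrate to 0; here √(π/(2α)) = 1.2173. Derivatives: φ′ = (ik − 2αu)·φ, φ″ = ((ik − 2αu)² − 2α)·φ; the odd-in-u pieces drop out.
⟨T⟩ = 0.46223.

0.462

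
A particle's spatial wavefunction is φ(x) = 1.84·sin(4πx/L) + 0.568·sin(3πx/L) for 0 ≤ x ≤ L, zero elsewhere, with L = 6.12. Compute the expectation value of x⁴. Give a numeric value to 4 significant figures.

152.0

⟨x⁴⟩ = ∫ x⁴·|φ|² dx / ∫|φ|² dx (integrals over the domain).
On 0 ≤ x ≤ L (j ≠ l): ∫sin²(jπx/L) dx = L/2, ∫sin(jπx/L)·sin(lπx/L) dx = 0; diagonal moments ∫x·sin²(jπx/L) dx = L²/4, ∫x²·sin²(jπx/L) dx = L³·(1/6 − 1/(4j²π²)); cross terms ∫x·sin(jπx/L)·sin(lπx/L) dx = 0 for j + l even and −4jlL²/(π²(j² − l²)²) for j + l odd, ∫x²·sin(jπx/L)·sin(lπx/L) dx = (−1)^(j+l)·4jlL³/(π²(j² − l²)²); higher powers the same way via product-to-sum and parts.
State is unnormalized: ∫|φ|² dx = 11.347, and ∫φ*·x⁴·φ dx = 1724.7, so ⟨x⁴⟩ = 1724.7 / 11.347.
⟨x⁴⟩ = 151.99.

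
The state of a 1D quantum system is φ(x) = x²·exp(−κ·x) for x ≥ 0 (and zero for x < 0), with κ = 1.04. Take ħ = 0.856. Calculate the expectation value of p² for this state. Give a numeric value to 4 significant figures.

0.2642

p² φ = −ħ² d²φ/dx²; ⟨p²⟩ = −ħ² ∫ φ*·φ'' dx / ∫|φ|² dx.
Differentiate x²·exp(−κ·x) with the product rule; every integrand then reduces to terms xʲ·e^(−2κx) on [0, ∞), with ∫₀^∞ xʲ·e^(−2κx) dx = j!/(2κ)^(j+1).
State is unnormalized: ∫|φ|² dx = 0.61645, and ∫φ*·(−ħ² φ'') dx = 0.16285, so ⟨p²⟩ = 0.16285 / 0.61645.
⟨p²⟩ = 0.26418.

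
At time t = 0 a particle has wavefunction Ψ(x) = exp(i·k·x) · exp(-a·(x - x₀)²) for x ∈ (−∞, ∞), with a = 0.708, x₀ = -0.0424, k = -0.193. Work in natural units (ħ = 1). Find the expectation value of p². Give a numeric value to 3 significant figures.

0.745

p² Ψ = −ħ² d²Ψ/dx²; ⟨p²⟩ = −ħ² ∫ Ψ*·Ψ'' dx / ∫|Ψ|² dx.
Gaussian moments (u = x − x₀): ∫u^(2j)·e^(−2au²) du = (2j−1)!!/(4a)^j · √(π/(2a)), odd powers integrate to 0; here √(π/(2a)) = 1.4895. Derivatives: Ψ′ = (ik − 2au)·Ψ, Ψ″ = ((ik − 2au)² − 2a)·Ψ; the odd-in-u pieces drop out.
State is unnormalized: ∫|Ψ|² dx = 1.4895, and ∫Ψ*·(−ħ² Ψ'') dx = 1.1101, so ⟨p²⟩ = 1.1101 / 1.4895.
⟨p²⟩ = 0.74525.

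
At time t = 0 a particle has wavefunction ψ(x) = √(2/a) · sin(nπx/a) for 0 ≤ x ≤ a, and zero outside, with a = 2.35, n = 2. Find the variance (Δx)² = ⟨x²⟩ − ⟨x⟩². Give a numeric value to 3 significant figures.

0.390

Compute ⟨x⟩ and ⟨x²⟩ separately, then (Δx)² = ⟨x²⟩ − ⟨x⟩².
With sin²θ = (1 − cos2θ)/2 on 0 ≤ x ≤ a: ∫sin²(nπx/a) dx = a/2, ∫x·sin²(nπx/a) dx = a²/4, ∫x²·sin²(nπx/a) dx = a³·(1/6 − 1/(4n²π²)); higher powers xᵏ the same way, integrating xᵏ·cos(2nπx/a) by parts.
⟨x⟩ = 1.1750 and ⟨x²⟩ = 1.7709.
(Δx)² = 1.7709 − (1.1750)² = 0.39027.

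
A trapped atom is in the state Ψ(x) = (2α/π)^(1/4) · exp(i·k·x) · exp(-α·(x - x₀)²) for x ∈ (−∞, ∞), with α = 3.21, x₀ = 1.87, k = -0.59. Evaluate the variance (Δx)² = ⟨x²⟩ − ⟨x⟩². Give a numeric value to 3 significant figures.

Compute ⟨x⟩ and ⟨x²⟩ separately, then (Δx)² = ⟨x²⟩ − ⟨x⟩².
Gaussian moments (u = x − x₀): ∫u^(2j)·e^(−2αu²) du = (2j−1)!!/(4α)^j · √(π/(2α)), odd powers integrate to 0; here √(π/(2α)) = 0.69953.
⟨x⟩ = 1.8700 and ⟨x²⟩ = 3.5748.
(Δx)² = 3.5748 − (1.8700)² = 0.077882.

0.0779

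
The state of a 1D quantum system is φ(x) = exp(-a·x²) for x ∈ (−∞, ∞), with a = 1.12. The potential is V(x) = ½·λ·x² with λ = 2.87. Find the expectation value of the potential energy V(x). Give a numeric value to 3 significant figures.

⟨V⟩ = ∫ V(x)·|φ|² dx / ∫|φ|² dx.
Gaussian moments: ∫x^(2j)·e^(−2ax²) dx = (2j−1)!!/(4a)^j · √(π/(2a)), odd powers integrate to 0; here √(π/(2a)) = 1.1843.
State is unnormalized: ∫|φ|² dx = 1.1843, and ∫φ*·V(x)·φ dx = 0.37934, so ⟨V⟩ = 0.37934 / 1.1843.
⟨V⟩ = 0.32031.

0.320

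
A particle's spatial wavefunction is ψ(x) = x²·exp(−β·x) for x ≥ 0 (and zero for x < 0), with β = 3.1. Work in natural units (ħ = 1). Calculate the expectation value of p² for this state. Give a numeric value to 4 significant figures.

p² ψ = −ħ² d²ψ/dx²; ⟨p²⟩ = −ħ² ∫ ψ*·ψ'' dx / ∫|ψ|² dx.
Differentiate x²·exp(−β·x) with the product rule; every integrand then reduces to terms xʲ·e^(−2βx) on [0, ∞), with ∫₀^∞ xʲ·e^(−2βx) dx = j!/(2β)^(j+1).
State is unnormalized: ∫|ψ|² dx = 0.0026197, and ∫ψ*·(−ħ² ψ'') dx = 0.0083918, so ⟨p²⟩ = 0.0083918 / 0.0026197.
⟨p²⟩ = 3.2033.

3.203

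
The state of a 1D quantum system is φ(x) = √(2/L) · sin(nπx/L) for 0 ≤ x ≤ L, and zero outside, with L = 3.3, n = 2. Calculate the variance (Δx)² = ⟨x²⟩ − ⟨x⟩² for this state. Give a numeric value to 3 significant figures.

Compute ⟨x⟩ and ⟨x²⟩ separately, then (Δx)² = ⟨x²⟩ − ⟨x⟩².
With sin²θ = (1 − cos2θ)/2 on 0 ≤ x ≤ L: ∫sin²(nπx/L) dx = L/2, ∫x·sin²(nπx/L) dx = L²/4, ∫x²·sin²(nπx/L) dx = L³·(1/6 − 1/(4n²π²)); higher powers xᵏ the same way, integrating xᵏ·cos(2nπx/L) by parts.
⟨x⟩ = 1.6500 and ⟨x²⟩ = 3.4921.
(Δx)² = 3.4921 − (1.6500)² = 0.76958.

0.770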